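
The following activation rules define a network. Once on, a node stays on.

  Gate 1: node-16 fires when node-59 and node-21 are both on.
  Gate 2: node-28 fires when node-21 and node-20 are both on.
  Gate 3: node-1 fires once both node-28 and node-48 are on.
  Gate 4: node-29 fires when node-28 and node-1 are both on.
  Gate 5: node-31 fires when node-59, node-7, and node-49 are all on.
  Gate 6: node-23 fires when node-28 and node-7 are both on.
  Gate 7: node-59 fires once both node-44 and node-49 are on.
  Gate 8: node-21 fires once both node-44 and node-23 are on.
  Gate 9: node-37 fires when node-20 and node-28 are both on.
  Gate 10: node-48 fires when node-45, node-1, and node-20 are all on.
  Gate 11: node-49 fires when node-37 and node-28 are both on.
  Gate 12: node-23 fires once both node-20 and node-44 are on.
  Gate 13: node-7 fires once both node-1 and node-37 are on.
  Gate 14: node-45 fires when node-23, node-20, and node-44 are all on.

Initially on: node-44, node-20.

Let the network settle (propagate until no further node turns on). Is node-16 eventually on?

Yes

Gate 12: node-20 and node-44 on → node-23 on.
Gate 8: node-44 and node-23 on → node-21 on.
Gate 2: node-21 and node-20 on → node-28 on.
node-20 and node-28 are on, so node-37 fires (Gate 9).
node-37 and node-28 are on, so node-49 fires (Gate 11).
node-44 and node-49 are on, so node-59 fires (Gate 7).
node-59 and node-21 are on, so node-16 fires (Gate 1).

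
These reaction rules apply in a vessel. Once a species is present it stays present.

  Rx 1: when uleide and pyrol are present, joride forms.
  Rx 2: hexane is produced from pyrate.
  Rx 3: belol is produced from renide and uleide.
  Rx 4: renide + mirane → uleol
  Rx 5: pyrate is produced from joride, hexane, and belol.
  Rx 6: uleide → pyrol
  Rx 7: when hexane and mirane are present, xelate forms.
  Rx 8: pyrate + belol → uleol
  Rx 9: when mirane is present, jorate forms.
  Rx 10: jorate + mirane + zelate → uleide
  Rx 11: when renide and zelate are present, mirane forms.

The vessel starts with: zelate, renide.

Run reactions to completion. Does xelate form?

xelate would need hexane and mirane (Rx 7), but hexane never forms.

No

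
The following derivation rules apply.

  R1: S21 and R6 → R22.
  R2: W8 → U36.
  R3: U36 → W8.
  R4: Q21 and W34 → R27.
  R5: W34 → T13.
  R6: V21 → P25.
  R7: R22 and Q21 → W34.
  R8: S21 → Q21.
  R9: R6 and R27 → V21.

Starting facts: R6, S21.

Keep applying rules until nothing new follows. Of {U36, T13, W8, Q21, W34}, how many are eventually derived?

S21 holds, so Q21 follows (R8).
From S21 and R6, R1 gives R22.
R22 and Q21 hold, so W34 follows (R7).
W34 holds, so T13 follows (R5).
U36 would need W8 (R2), but W8 is never established.
T13: reached.
W8 would need U36 (R3), but U36 is never established.
Q21: reached.
W34: reached.
Reached: T13, Q21, and W34 — 3 of the 5.

3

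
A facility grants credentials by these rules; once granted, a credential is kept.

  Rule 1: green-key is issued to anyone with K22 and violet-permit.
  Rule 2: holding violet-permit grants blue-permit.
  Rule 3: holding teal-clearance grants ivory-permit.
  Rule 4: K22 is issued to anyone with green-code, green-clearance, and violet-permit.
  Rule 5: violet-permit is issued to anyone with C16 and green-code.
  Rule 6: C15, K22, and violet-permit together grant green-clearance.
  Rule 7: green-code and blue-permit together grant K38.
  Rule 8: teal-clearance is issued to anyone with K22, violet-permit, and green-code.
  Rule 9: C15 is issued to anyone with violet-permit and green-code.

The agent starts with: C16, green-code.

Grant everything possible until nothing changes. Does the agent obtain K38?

Yes

Holding C16 and green-code grants violet-permit (Rule 5).
Holding violet-permit grants blue-permit (Rule 2).
Holding green-code and blue-permit grants K38 (Rule 7).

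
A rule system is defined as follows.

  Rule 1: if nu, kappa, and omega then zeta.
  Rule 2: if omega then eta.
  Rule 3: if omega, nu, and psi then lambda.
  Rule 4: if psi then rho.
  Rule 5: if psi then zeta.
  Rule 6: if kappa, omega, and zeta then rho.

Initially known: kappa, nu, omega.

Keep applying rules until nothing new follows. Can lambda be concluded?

No

lambda would need omega, nu, and psi (Rule 3), but psi is never established.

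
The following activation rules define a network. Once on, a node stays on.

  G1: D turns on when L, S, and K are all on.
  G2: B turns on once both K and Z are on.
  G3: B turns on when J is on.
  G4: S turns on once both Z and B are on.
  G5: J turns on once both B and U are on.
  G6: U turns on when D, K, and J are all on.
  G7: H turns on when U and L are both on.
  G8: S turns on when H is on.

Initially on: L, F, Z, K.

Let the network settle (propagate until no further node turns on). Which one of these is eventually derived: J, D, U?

G2: K and Z on → B on.
Z and B are on, so S turns on (G4).
G1: L, S, and K on → D on.
U would need D, K, and J (G6), but J never turns on. J would need B and U (G5), but U never turns on.

D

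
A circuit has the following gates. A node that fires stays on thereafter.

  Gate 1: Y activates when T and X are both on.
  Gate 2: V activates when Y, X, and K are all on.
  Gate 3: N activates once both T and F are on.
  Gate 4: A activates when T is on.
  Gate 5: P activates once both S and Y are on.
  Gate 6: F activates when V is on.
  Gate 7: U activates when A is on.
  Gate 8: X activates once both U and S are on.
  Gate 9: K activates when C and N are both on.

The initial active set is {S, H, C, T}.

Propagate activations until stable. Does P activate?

Yes

Gate 4: T on → A on.
A is on, so U activates (Gate 7).
Gate 8: U and S on → X on.
T and X are on, so Y activates (Gate 1).
S and Y are on, so P activates (Gate 5).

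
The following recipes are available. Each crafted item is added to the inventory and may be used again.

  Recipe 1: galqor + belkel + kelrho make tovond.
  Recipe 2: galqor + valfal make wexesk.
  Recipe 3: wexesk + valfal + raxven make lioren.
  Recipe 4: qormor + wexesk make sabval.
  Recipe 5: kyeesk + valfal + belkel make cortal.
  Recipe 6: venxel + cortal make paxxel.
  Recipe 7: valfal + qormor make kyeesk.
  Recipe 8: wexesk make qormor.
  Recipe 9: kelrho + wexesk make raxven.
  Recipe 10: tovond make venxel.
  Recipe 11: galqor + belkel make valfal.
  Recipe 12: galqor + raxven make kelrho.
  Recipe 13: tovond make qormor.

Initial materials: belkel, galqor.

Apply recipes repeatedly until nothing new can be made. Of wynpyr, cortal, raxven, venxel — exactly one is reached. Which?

cortal

galqor + belkel → valfal (Recipe 11).
Using Recipe 2, galqor and valfal make wexesk.
Using Recipe 8, wexesk makes qormor.
valfal + qormor → kyeesk (Recipe 7).
kyeesk + valfal + belkel → cortal (Recipe 5).
venxel would need tovond (Recipe 10), but tovond is never obtained. No rule produces wynpyr, and it is not given. raxven would need kelrho and wexesk (Recipe 9), but kelrho is never obtained.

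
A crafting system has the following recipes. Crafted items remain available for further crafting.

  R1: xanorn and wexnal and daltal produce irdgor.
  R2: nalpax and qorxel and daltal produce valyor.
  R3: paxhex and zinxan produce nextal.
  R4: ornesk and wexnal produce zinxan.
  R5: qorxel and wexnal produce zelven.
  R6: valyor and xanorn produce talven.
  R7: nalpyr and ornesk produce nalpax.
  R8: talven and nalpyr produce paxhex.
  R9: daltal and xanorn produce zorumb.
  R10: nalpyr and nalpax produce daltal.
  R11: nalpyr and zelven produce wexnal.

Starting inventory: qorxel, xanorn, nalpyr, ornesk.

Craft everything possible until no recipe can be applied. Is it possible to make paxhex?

Yes

Using R7, nalpyr and ornesk make nalpax.
Using R10, nalpyr and nalpax make daltal.
nalpax and qorxel and daltal → valyor (R2).
Using R6, valyor and xanorn make talven.
talven and nalpyr → paxhex (R8).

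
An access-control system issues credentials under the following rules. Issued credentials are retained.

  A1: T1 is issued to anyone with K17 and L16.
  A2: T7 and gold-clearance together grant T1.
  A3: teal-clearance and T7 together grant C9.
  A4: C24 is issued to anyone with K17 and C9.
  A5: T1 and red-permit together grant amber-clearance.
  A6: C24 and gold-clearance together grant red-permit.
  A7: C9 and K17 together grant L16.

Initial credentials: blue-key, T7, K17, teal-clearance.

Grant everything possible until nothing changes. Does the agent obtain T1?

Yes

Holding teal-clearance and T7 grants C9 (A3).
Holding C9 and K17 grants L16 (A7).
Holding K17 and L16 grants T1 (A1).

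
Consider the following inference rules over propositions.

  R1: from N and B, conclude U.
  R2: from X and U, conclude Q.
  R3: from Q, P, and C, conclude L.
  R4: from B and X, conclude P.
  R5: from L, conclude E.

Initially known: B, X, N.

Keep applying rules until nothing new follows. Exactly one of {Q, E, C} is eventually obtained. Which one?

Q

N and B hold, so U follows (R1).
From X and U, R2 gives Q.
E would need L (R5), but L is never established. No rule produces C, and it is not given.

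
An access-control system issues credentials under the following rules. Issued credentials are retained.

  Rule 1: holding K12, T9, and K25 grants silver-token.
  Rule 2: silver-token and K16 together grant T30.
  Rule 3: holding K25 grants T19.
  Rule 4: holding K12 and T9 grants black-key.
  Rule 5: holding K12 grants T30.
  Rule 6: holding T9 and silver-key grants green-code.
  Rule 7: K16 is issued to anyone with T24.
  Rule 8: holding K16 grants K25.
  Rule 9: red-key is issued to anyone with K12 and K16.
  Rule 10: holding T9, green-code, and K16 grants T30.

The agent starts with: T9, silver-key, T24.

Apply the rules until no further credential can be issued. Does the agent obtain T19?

Holding T24 grants K16 (Rule 7).
Holding K16 grants K25 (Rule 8).
Holding K25 grants T19 (Rule 3).

Yes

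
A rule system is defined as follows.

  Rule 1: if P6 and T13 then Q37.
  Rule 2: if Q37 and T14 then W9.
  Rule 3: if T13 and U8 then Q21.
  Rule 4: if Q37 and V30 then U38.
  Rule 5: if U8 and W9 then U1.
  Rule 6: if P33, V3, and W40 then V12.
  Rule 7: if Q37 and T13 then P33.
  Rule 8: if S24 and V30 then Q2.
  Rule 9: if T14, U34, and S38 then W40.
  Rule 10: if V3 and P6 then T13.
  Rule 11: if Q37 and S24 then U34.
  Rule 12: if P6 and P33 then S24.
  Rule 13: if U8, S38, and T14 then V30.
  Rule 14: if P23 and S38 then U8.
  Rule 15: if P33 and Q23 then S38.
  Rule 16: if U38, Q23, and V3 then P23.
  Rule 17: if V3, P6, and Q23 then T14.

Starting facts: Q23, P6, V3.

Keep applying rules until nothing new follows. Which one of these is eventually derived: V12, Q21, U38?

V3, P6, and Q23 hold, so T14 follows (Rule 17).
V3 and P6 hold, so T13 follows (Rule 10).
From P6 and T13, Rule 1 gives Q37.
From Q37 and T13, Rule 7 gives P33.
From P33 and Q23, Rule 15 gives S38.
P6 and P33 hold, so S24 follows (Rule 12).
From Q37 and S24, Rule 11 gives U34.
From T14, U34, and S38, Rule 9 gives W40.
P33, V3, and W40 hold, so V12 follows (Rule 6).
U38 would need Q37 and V30 (Rule 4), but V30 is never established. Q21 would need T13 and U8 (Rule 3), but U8 is never established.

V12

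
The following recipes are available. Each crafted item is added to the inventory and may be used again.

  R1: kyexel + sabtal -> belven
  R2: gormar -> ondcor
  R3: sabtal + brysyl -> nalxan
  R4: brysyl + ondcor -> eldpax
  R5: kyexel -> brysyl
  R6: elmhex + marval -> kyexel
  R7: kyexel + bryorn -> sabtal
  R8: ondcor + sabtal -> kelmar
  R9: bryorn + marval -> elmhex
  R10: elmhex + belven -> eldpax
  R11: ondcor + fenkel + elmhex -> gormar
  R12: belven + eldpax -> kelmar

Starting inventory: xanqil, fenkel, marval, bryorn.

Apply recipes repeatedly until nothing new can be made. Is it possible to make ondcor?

No

ondcor would need gormar (R2), but gormar is never obtained.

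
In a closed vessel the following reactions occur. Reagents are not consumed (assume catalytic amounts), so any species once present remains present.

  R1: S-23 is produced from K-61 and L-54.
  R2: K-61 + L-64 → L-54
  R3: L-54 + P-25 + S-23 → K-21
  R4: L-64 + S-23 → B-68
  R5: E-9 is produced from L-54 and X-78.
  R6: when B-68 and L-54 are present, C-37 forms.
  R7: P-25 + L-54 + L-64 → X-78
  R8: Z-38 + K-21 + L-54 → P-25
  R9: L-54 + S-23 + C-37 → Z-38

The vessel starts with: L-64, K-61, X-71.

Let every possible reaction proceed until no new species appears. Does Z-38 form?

Yes

K-61 and L-64 present → L-54 forms (R2).
K-61 and L-54 present → S-23 forms (R1).
L-64 and S-23 present → B-68 forms (R4).
B-68 and L-54 present → C-37 forms (R6).
L-54, S-23, and C-37 present → Z-38 forms (R9).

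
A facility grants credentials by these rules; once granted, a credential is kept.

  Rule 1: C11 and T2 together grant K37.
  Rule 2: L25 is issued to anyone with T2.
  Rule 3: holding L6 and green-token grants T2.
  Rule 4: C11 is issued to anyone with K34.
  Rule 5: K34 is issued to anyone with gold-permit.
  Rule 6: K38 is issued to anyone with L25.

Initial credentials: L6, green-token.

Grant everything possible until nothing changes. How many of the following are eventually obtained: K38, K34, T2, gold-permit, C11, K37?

Holding L6 and green-token grants T2 (Rule 3).
Holding T2 grants L25 (Rule 2).
Holding L25 grants K38 (Rule 6).
K38: reached.
K34 would need gold-permit (Rule 5), but gold-permit is never granted.
T2: reached.
No rule produces gold-permit, and it is not given.
C11 would need K34 (Rule 4), but K34 is never granted.
K37 would need C11 and T2 (Rule 1), but C11 is never granted.
Reached: K38 and T2 — 2 of the 6.

2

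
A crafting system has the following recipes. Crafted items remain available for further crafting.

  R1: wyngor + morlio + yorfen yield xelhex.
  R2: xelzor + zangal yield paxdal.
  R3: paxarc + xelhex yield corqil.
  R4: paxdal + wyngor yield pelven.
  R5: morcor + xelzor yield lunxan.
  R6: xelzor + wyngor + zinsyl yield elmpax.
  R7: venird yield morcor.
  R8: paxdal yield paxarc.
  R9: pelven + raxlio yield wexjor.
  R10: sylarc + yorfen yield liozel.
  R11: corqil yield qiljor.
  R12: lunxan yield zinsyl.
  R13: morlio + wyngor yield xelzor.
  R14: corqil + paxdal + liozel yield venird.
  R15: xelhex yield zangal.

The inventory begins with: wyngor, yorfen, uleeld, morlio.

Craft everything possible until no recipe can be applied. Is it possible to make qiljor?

Using R1, wyngor, morlio, and yorfen make xelhex.
Using R13, morlio and wyngor make xelzor.
Using R15, xelhex makes zangal.
Using R2, xelzor and zangal make paxdal.
Using R8, paxdal makes paxarc.
paxarc + xelhex → corqil (R3).
Using R11, corqil makes qiljor.

Yes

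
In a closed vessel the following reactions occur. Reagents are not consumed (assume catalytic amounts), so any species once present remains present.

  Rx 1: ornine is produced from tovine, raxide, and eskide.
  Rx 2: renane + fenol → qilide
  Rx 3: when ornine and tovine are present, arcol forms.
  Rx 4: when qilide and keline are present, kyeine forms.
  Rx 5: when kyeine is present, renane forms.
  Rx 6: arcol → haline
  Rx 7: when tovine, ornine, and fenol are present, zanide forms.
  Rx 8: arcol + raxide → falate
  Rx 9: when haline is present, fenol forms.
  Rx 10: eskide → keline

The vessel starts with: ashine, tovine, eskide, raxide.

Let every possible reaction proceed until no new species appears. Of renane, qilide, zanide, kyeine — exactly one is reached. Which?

zanide

tovine, raxide, and eskide present → ornine forms (Rx 1).
ornine and tovine present → arcol forms (Rx 3).
arcol present → haline forms (Rx 6).
haline present → fenol forms (Rx 9).
tovine, ornine, and fenol present → zanide forms (Rx 7).
kyeine would need qilide and keline (Rx 4), but qilide never forms. qilide would need renane and fenol (Rx 2), but renane never forms. renane would need kyeine (Rx 5), but kyeine never forms.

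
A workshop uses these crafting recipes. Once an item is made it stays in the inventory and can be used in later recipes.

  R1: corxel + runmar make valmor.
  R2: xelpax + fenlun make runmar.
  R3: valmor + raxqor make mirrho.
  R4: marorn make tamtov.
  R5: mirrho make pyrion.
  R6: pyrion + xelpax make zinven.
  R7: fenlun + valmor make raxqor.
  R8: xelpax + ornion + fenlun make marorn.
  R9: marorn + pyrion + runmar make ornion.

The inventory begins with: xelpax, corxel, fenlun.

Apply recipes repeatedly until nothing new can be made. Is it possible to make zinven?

xelpax + fenlun → runmar (R2).
Using R1, corxel and runmar make valmor.
Using R7, fenlun and valmor make raxqor.
Using R3, valmor and raxqor make mirrho.
Using R5, mirrho makes pyrion.
Using R6, pyrion and xelpax make zinven.

Yes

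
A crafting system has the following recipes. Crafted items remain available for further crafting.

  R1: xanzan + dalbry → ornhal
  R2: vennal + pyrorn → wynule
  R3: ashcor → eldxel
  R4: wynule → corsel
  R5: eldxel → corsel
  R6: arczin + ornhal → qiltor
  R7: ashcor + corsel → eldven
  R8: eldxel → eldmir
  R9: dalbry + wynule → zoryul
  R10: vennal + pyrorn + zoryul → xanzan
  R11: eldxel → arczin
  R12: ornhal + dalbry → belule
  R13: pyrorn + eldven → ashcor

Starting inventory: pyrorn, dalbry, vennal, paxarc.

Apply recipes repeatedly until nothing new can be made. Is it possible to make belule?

Yes

Using R2, vennal and pyrorn make wynule.
dalbry + wynule → zoryul (R9).
Using R10, vennal, pyrorn, and zoryul make xanzan.
xanzan + dalbry → ornhal (R1).
Using R12, ornhal and dalbry make belule.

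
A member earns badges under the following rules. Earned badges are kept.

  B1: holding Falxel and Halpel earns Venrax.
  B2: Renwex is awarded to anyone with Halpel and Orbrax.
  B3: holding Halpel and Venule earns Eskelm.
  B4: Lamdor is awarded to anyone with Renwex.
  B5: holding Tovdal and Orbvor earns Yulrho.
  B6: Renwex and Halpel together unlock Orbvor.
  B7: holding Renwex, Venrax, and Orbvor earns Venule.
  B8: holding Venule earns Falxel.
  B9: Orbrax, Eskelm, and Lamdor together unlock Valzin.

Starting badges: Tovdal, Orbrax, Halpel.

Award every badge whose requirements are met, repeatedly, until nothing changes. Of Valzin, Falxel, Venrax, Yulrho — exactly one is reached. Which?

Yulrho

With Halpel and Orbrax, Renwex is earned (B2).
With Renwex and Halpel, Orbvor is earned (B6).
With Tovdal and Orbvor, Yulrho is earned (B5).
Falxel would need Venule (B8), but Venule is never earned. Valzin would need Orbrax, Eskelm, and Lamdor (B9), but Eskelm is never earned. Venrax would need Falxel and Halpel (B1), but Falxel is never earned.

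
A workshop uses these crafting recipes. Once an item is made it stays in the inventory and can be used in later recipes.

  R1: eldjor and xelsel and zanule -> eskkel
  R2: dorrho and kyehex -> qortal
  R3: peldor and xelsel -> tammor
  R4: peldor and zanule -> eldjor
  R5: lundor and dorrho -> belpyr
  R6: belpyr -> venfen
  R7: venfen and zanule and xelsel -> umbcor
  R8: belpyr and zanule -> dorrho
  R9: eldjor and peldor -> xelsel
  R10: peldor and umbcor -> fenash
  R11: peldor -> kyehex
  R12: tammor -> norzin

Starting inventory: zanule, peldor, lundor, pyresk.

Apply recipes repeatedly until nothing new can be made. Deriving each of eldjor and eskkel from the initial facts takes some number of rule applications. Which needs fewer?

eldjor: peldor and zanule -> eldjor (R4). [1 rule application]
eskkel: peldor and zanule -> eldjor (R4). eldjor and peldor -> xelsel (R9). Using R1, eldjor, xelsel, and zanule make eskkel. [3 rule applications]
eldjor needs fewer.

eldjor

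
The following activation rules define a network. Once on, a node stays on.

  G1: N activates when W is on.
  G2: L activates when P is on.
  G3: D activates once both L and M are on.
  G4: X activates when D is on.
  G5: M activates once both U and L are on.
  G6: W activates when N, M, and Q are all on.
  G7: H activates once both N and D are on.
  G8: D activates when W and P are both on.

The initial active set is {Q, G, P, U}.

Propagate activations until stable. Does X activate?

G2: P on → L on.
G5: U and L on → M on.
G3: L and M on → D on.
D is on, so X activates (G4).

Yes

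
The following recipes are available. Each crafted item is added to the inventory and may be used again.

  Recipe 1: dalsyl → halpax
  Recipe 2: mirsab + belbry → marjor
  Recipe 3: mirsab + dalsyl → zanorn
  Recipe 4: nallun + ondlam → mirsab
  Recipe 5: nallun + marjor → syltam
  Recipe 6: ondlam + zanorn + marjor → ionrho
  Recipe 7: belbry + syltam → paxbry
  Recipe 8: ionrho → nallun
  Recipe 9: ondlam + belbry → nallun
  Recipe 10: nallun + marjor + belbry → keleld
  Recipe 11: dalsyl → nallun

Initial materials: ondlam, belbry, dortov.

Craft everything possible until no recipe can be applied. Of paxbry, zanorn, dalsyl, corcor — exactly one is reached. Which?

ondlam + belbry → nallun (Recipe 9).
Using Recipe 4, nallun and ondlam make mirsab.
Using Recipe 2, mirsab and belbry make marjor.
Using Recipe 5, nallun and marjor make syltam.
Using Recipe 7, belbry and syltam make paxbry.
No rule produces corcor, and it is not given. No rule produces dalsyl, and it is not given. zanorn would need mirsab and dalsyl (Recipe 3), but dalsyl is never obtained.

paxbry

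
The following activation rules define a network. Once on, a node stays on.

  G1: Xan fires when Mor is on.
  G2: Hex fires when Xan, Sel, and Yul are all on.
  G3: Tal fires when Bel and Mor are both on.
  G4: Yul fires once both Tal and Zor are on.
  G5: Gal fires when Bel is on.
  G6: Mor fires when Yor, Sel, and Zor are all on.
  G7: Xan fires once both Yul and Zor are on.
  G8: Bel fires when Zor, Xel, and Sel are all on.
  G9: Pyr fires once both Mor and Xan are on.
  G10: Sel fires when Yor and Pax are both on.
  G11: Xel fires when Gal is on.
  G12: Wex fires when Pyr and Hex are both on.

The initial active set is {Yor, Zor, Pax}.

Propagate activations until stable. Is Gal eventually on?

No

Gal would need Bel (G5), but Bel never turns on.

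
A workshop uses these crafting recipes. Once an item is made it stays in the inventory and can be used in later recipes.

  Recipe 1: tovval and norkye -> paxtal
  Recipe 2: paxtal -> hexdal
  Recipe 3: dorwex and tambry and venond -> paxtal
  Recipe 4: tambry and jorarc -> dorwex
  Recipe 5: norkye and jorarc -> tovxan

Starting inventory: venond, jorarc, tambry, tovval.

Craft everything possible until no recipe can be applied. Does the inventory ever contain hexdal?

tambry and jorarc -> dorwex (Recipe 4).
dorwex and tambry and venond -> paxtal (Recipe 3).
Using Recipe 2, paxtal makes hexdal.

Yes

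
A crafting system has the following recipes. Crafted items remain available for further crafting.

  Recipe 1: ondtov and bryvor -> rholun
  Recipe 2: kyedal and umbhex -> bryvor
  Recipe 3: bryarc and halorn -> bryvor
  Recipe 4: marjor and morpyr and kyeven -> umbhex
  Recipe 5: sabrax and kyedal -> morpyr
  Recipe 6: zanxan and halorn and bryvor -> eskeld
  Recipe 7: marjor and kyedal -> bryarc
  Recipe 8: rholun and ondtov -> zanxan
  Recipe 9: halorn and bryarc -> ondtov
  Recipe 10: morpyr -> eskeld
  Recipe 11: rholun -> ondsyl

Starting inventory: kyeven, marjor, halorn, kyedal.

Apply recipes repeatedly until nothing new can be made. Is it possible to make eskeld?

Yes

marjor and kyedal -> bryarc (Recipe 7).
Using Recipe 9, halorn and bryarc make ondtov.
Using Recipe 3, bryarc and halorn make bryvor.
Using Recipe 1, ondtov and bryvor make rholun.
Using Recipe 8, rholun and ondtov make zanxan.
zanxan and halorn and bryvor -> eskeld (Recipe 6).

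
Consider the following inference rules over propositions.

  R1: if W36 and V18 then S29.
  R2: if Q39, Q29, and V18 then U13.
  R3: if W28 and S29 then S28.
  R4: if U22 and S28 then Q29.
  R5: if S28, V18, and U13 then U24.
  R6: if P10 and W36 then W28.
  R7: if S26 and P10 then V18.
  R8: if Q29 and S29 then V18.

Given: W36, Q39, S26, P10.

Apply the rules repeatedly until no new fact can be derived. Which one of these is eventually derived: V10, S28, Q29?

S28

From S26 and P10, R7 gives V18.
From P10 and W36, R6 gives W28.
W36 and V18 hold, so S29 follows (R1).
W28 and S29 hold, so S28 follows (R3).
Q29 would need U22 and S28 (R4), but U22 is never established. No rule produces V10, and it is not given.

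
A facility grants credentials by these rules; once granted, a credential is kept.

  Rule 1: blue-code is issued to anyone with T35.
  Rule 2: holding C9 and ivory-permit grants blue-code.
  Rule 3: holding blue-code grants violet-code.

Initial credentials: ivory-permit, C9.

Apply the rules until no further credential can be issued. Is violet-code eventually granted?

Holding C9 and ivory-permit grants blue-code (Rule 2).
Holding blue-code grants violet-code (Rule 3).

Yes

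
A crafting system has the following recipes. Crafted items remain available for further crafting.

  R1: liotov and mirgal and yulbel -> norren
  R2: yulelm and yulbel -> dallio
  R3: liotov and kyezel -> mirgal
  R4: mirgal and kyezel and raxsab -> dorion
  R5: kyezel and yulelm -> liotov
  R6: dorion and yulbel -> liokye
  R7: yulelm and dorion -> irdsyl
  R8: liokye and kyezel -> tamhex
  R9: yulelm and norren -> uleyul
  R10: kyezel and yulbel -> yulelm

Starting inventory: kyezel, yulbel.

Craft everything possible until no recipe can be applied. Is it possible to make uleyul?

Yes

Using R10, kyezel and yulbel make yulelm.
kyezel and yulelm -> liotov (R5).
Using R3, liotov and kyezel make mirgal.
liotov and mirgal and yulbel -> norren (R1).
yulelm and norren -> uleyul (R9).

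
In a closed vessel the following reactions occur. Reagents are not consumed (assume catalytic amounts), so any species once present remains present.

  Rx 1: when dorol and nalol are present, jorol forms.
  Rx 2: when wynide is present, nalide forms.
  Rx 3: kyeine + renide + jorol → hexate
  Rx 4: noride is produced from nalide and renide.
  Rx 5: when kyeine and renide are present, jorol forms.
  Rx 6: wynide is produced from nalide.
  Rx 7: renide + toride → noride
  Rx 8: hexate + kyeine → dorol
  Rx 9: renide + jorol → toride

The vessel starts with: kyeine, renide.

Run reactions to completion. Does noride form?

Yes

kyeine and renide present → jorol forms (Rx 5).
renide and jorol present → toride forms (Rx 9).
renide and toride present → noride forms (Rx 7).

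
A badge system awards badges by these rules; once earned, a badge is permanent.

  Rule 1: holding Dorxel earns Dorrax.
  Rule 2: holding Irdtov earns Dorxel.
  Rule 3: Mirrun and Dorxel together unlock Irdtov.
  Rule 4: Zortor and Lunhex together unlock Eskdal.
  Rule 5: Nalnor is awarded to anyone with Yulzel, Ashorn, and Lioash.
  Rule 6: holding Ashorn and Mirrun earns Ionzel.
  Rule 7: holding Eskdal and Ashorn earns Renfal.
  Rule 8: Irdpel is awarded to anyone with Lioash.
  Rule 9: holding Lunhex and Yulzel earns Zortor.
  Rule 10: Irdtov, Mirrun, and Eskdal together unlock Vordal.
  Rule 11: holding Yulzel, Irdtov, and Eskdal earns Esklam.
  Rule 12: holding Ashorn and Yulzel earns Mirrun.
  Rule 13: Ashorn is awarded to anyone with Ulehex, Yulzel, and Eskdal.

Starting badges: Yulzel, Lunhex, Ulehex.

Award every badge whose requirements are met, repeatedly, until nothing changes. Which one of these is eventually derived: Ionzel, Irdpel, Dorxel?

Ionzel

With Lunhex and Yulzel, Zortor is earned (Rule 9).
With Zortor and Lunhex, Eskdal is earned (Rule 4).
With Ulehex, Yulzel, and Eskdal, Ashorn is earned (Rule 13).
With Ashorn and Yulzel, Mirrun is earned (Rule 12).
With Ashorn and Mirrun, Ionzel is earned (Rule 6).
Irdpel would need Lioash (Rule 8), but Lioash is never earned. Dorxel would need Irdtov (Rule 2), but Irdtov is never earned.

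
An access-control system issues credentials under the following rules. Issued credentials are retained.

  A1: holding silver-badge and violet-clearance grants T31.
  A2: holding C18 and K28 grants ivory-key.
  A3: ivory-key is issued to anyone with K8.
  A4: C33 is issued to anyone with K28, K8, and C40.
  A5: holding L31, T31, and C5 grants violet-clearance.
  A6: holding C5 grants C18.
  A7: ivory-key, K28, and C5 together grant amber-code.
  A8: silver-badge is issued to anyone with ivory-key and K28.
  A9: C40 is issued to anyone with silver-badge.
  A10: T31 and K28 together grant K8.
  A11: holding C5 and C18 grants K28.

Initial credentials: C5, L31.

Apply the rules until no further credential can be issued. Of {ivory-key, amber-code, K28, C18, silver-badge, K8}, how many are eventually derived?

5

Holding C5 grants C18 (A6).
Holding C5 and C18 grants K28 (A11).
Holding C18 and K28 grants ivory-key (A2).
Holding ivory-key, K28, and C5 grants amber-code (A7).
Holding ivory-key and K28 grants silver-badge (A8).
ivory-key: reached.
amber-code: reached.
K28: reached.
C18: reached.
silver-badge: reached.
K8 would need T31 and K28 (A10), but T31 is never granted.
Reached: ivory-key, amber-code, K28, C18, and silver-badge — 5 of the 6.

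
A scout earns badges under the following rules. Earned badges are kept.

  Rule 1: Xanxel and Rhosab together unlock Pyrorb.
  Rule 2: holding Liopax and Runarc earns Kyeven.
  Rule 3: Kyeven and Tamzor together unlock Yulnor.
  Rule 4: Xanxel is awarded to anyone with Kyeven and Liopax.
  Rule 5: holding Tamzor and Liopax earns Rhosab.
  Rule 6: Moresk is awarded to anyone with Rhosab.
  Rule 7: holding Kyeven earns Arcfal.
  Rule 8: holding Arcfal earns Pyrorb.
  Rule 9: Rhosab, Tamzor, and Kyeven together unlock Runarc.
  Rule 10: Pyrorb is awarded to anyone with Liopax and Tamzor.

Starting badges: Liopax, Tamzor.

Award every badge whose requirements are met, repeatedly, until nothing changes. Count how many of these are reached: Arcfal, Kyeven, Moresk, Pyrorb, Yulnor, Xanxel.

2

With Tamzor and Liopax, Rhosab is earned (Rule 5).
With Liopax and Tamzor, Pyrorb is earned (Rule 10).
With Rhosab, Moresk is earned (Rule 6).
Arcfal would need Kyeven (Rule 7), but Kyeven is never earned.
Kyeven would need Liopax and Runarc (Rule 2), but Runarc is never earned.
Moresk: reached.
Pyrorb: reached.
Yulnor would need Kyeven and Tamzor (Rule 3), but Kyeven is never earned.
Xanxel would need Kyeven and Liopax (Rule 4), but Kyeven is never earned.
Reached: Moresk and Pyrorb — 2 of the 6.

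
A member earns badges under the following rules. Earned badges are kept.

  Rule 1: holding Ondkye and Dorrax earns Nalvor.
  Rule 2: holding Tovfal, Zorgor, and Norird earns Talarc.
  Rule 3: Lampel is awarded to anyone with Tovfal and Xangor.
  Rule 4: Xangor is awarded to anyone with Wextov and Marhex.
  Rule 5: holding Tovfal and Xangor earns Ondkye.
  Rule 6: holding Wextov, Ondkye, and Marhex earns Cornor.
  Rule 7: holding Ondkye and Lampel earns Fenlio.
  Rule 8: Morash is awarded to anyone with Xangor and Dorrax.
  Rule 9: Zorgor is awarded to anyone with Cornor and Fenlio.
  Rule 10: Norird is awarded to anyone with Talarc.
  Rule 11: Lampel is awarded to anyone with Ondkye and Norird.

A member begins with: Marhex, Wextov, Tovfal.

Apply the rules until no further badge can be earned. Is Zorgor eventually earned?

With Wextov and Marhex, Xangor is earned (Rule 4).
With Tovfal and Xangor, Lampel is earned (Rule 3).
With Tovfal and Xangor, Ondkye is earned (Rule 5).
With Wextov, Ondkye, and Marhex, Cornor is earned (Rule 6).
With Ondkye and Lampel, Fenlio is earned (Rule 7).
With Cornor and Fenlio, Zorgor is earned (Rule 9).

Yes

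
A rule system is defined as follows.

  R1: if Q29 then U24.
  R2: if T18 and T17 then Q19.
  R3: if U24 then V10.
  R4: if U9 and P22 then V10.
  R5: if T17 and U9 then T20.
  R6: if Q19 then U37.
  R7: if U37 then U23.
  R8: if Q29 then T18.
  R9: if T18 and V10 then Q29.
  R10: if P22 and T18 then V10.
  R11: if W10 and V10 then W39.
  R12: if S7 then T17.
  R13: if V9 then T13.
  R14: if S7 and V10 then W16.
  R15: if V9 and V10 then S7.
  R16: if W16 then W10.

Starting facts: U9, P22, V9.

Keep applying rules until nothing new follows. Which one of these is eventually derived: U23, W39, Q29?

U9 and P22 hold, so V10 follows (R4).
V9 and V10 hold, so S7 follows (R15).
From S7 and V10, R14 gives W16.
W16 holds, so W10 follows (R16).
W10 and V10 hold, so W39 follows (R11).
Q29 would need T18 and V10 (R9), but T18 is never established. U23 would need U37 (R7), but U37 is never established.

W39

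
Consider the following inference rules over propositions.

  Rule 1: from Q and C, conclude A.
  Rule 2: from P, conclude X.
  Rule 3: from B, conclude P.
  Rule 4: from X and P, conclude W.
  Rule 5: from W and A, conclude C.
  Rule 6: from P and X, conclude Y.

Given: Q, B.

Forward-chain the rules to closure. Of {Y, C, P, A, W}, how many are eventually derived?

3

B holds, so P follows (Rule 3).
P holds, so X follows (Rule 2).
P and X hold, so Y follows (Rule 6).
X and P hold, so W follows (Rule 4).
Y: reached.
C would need W and A (Rule 5), but A is never established.
P: reached.
A would need Q and C (Rule 1), but C is never established.
W: reached.
Reached: Y, P, and W — 3 of the 5.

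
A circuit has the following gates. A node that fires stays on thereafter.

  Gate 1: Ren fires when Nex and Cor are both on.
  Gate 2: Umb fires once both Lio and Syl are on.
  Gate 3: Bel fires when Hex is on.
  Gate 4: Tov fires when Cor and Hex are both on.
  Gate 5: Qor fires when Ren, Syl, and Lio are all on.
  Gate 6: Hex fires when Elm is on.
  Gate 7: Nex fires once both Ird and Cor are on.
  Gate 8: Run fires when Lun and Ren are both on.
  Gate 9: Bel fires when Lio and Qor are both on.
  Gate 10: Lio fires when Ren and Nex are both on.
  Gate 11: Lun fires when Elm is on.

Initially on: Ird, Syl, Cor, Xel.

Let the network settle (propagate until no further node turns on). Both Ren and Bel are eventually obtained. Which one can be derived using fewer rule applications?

Ren: Gate 7: Ird and Cor on → Nex on. Gate 1: Nex and Cor on → Ren on. [2 rule applications]
Bel: Gate 7: Ird and Cor on → Nex on. Gate 1: Nex and Cor on → Ren on. Ren and Nex are on, so Lio fires (Gate 10). Ren, Syl, and Lio are on, so Qor fires (Gate 5). Lio and Qor are on, so Bel fires (Gate 9). [5 rule applications]
Ren needs fewer.

Ren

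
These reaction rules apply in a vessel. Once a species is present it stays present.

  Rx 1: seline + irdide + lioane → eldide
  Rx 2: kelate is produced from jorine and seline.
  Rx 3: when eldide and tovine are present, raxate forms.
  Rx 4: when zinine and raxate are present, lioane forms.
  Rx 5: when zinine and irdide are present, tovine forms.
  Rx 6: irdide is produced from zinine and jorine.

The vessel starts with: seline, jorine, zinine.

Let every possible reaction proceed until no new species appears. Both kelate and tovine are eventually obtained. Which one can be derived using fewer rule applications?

kelate: jorine and seline present → kelate forms (Rx 2). [1 rule application]
tovine: zinine and jorine present → irdide forms (Rx 6). zinine and irdide present → tovine forms (Rx 5). [2 rule applications]
kelate needs fewer.

kelate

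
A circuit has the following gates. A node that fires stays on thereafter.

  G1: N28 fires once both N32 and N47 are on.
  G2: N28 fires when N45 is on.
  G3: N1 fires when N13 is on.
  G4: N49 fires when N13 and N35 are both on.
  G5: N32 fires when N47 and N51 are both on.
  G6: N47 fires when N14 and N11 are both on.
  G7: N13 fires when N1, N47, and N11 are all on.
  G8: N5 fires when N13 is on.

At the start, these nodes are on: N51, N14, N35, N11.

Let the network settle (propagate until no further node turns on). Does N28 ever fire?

Yes

G6: N14 and N11 on → N47 on.
N47 and N51 are on, so N32 fires (G5).
G1: N32 and N47 on → N28 on.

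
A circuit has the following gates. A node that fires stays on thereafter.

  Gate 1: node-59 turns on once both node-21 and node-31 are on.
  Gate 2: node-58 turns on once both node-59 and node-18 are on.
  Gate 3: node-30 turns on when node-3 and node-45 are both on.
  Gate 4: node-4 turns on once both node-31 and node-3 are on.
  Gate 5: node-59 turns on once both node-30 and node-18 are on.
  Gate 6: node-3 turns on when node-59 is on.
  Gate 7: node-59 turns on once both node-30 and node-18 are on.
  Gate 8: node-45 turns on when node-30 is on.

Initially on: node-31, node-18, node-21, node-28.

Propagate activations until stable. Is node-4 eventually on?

Gate 1: node-21 and node-31 on → node-59 on.
Gate 6: node-59 on → node-3 on.
node-31 and node-3 are on, so node-4 turns on (Gate 4).

Yes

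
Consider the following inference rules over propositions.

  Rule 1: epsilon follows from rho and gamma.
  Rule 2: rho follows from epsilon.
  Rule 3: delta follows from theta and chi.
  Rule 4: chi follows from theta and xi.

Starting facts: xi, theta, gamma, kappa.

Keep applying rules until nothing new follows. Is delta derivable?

Yes

theta and xi hold, so chi follows (Rule 4).
From theta and chi, Rule 3 gives delta.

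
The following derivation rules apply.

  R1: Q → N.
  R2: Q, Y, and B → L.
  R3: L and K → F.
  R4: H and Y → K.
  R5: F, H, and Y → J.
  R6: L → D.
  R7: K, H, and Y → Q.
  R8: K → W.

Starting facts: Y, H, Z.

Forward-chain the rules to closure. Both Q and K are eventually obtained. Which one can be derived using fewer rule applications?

K

K: From H and Y, R4 gives K. [1 rule application]
Q: H and Y hold, so K follows (R4). From K, H, and Y, R7 gives Q. [2 rule applications]
K needs fewer.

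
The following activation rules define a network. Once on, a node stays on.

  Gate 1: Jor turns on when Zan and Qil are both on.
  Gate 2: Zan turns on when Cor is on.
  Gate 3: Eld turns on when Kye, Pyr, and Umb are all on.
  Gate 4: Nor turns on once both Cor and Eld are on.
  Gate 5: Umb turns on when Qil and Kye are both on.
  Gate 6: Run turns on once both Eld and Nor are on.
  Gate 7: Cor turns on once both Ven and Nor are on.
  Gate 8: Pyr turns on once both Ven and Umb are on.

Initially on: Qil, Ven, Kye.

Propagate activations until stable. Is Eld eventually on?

Qil and Kye are on, so Umb turns on (Gate 5).
Gate 8: Ven and Umb on → Pyr on.
Kye, Pyr, and Umb are on, so Eld turns on (Gate 3).

Yes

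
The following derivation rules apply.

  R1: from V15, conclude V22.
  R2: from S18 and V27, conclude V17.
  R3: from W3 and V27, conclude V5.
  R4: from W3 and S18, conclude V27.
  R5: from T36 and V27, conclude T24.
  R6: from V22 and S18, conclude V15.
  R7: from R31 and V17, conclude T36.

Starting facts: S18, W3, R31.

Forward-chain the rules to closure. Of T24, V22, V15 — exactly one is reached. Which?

From W3 and S18, R4 gives V27.
From S18 and V27, R2 gives V17.
R31 and V17 hold, so T36 follows (R7).
T36 and V27 hold, so T24 follows (R5).
V15 would need V22 and S18 (R6), but V22 is never established. V22 would need V15 (R1), but V15 is never established.

T24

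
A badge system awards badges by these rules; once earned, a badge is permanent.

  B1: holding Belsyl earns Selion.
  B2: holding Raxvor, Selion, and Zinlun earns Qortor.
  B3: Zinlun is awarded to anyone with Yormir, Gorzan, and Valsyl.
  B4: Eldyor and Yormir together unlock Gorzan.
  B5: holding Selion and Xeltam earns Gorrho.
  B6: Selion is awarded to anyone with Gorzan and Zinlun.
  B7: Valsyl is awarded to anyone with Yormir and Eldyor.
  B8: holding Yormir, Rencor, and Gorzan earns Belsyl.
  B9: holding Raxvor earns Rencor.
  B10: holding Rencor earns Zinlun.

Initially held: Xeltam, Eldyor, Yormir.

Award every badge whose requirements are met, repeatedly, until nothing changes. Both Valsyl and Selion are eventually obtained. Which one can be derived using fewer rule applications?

Valsyl

Valsyl: With Yormir and Eldyor, Valsyl is earned (B7). [1 rule application]
Selion: With Yormir and Eldyor, Valsyl is earned (B7). With Eldyor and Yormir, Gorzan is earned (B4). With Yormir, Gorzan, and Valsyl, Zinlun is earned (B3). With Gorzan and Zinlun, Selion is earned (B6). [4 rule applications]
Valsyl needs fewer.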